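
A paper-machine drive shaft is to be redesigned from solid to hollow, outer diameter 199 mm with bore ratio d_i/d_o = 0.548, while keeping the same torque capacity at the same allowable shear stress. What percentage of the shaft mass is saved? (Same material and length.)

Equal τ_max and T ⇒ the solid shaft needs d_s³ = d_o³(1−k⁴), so d_s = 199·(1−0.548⁴)^(1/3) = 192.8 mm.
Area ratio A_h/A_s = d_o²(1−k²)/d_s² = (1−k²)/(1−k⁴)^(2/3) = 0.7452.
Mass saving = 1 − 0.7452 = 25.5 %.

25.5 %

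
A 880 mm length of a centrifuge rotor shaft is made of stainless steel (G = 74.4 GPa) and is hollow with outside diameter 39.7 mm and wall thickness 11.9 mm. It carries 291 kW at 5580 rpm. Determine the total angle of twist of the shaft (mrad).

ω = 2π·5580/60 = 584.3 rad/s, so T = P/ω = 291×10³ / 584.3 = 498.0 N·m.
J = π(d_o⁴ − d_i⁴)/32 = π(0.0397⁴ − 0.0159⁴)/32 = 2.376×10^-7 m⁴.
θ = T·L/(G·J) = 498.0 × 0.880 / (74.4×10⁹ × 2.376×10^-7) = 0.02479 rad.

24.8 mrad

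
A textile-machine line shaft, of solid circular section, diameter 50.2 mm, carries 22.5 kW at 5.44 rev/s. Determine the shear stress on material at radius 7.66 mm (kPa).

8090 kPa

ω = 2π·5.44 = 34.18 rad/s, so T = P/ω = 22.5×10³ / 34.18 = 658.3 N·m.
J = πd⁴/32 = π(0.0502)⁴/32 = 6.235×10^-7 m⁴.
Shear stress varies linearly with radius: τ = T·r/J = 658.3 × 0.00766 / 6.235×10^-7 = 8.088×10^6 Pa.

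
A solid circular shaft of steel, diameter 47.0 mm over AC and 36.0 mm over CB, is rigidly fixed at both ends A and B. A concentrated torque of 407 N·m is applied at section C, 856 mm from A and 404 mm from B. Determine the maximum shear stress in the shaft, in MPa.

Compatibility: T_A·a/J_AC = T_B·b/J_CB with T_A + T_B = T₀.
J_AC = 4.79×10^-7 m⁴, J_CB = 1.65×10^-7 m⁴, so T_A = T₀·(J_AC/a)/((J_AC/a)+(J_CB/b)) = 235.4 N·m, T_B = 171.6 N·m.
τ in each portion: τ_AC = 1.15×10^7 Pa, τ_CB = 1.87×10^7 Pa; maximum is in CB.
τ_max = T_CB·r/J = 171.6·0.0180/1.65×10^-7 = 1.874×10^7 Pa.

18.7 MPa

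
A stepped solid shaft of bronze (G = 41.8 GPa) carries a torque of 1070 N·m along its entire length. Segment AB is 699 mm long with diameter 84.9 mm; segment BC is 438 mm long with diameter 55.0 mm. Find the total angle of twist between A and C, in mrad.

J_AB = π(0.0849)⁴/32 = 5.10×10^-6 m⁴; J_BC = π(0.0550)⁴/32 = 8.98×10^-7 m⁴.
θ = (T/G)·Σ L_i/J_i = (1070/41.8×10⁹)·(0.699/5.10×10^-6 + 0.438/8.98×10^-7) = 0.01599 rad.

16.0 mrad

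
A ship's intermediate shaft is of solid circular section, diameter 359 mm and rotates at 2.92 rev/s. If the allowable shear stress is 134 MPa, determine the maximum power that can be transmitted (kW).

J = πd⁴/32 = π(0.359)⁴/32 = 1.631×10^-3 m⁴.
T_max = τ_allow·J/r = 1.34×10^8 × 1.631×10^-3 / 0.179 = 1.217e6 N·m.
ω = 2π·2.92 = 18.35 rad/s, so P_max = T_max·ω = 2.233×10^7 W.

22300 kW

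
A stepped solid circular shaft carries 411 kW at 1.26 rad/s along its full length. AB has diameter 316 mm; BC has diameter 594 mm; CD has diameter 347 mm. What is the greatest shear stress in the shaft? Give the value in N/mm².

ω = 1.26 rad/s, so T = P/ω = 411×10³ / 1.260 = 326200 N·m.
Under the same torque, τ_max = 16T/(πd³) is largest where d is smallest — segment AB (d = 316 mm).
τ_max = 16·326200/(π·(0.316)³) = 5.265×10^7 Pa.

52.6 N/mm²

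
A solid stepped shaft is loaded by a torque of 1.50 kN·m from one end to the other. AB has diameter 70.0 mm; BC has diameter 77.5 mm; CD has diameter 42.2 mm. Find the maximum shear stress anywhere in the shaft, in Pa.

1.02e8 Pa

Under the same torque, τ_max = 16T/(πd³) is largest where d is smallest — segment CD (d = 42.2 mm).
τ_max = 16·1500/(π·(0.0422)³) = 1.017×10^8 Pa.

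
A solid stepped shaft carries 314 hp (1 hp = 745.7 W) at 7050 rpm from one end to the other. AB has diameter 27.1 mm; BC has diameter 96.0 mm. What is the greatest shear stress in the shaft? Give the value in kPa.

81200 kPa

ω = 2π·7050/60 = 738.3 rad/s, so T = P/ω = 314×745.7 / 738.3 = 317.2 N·m.
Under the same torque, τ_max = 16T/(πd³) is largest where d is smallest — segment AB (d = 27.1 mm).
τ_max = 16·317.2/(π·(0.0271)³) = 8.116×10^7 Pa.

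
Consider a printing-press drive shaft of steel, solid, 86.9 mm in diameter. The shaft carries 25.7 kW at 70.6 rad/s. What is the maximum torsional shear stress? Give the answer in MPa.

ω = 70.6 rad/s, so T = P/ω = 25.7×10³ / 70.60 = 364.0 N·m.
J = πd⁴/32 = π(0.0869)⁴/32 = 5.599×10^-6 m⁴.
τ_max = T·r/J = 364.0 × 0.0435 / 5.599×10^-6 = 2.825×10^6 Pa.

2.83 MPa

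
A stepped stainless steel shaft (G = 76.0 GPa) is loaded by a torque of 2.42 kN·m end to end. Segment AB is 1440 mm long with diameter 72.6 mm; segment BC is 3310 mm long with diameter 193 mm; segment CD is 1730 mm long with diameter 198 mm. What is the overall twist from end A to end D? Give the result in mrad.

18.0 mrad

J_AB = π(0.0726)⁴/32 = 2.73×10^-6 m⁴; J_BC = π(0.193)⁴/32 = 1.36×10^-4 m⁴; J_CD = π(0.198)⁴/32 = 1.51×10^-4 m⁴.
θ = (T/G)·Σ L_i/J_i = (2420/76.0×10⁹)·(1.44/2.73×10^-6 + 3.31/1.36×10^-4 + 1.73/1.51×10^-4) = 0.01795 rad.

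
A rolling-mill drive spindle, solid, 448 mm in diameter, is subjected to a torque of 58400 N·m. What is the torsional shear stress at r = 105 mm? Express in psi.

225 psi

J = πd⁴/32 = π(0.448)⁴/32 = 3.955×10^-3 m⁴.
Shear stress varies linearly with radius: τ = T·r/J = 58400 × 0.105 / 3.955×10^-3 = 1.551×10^6 Pa.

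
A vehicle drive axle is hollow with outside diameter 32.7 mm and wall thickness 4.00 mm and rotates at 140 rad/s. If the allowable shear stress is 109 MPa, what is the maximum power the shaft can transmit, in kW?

70.7 kW

J = π(d_o⁴ − d_i⁴)/32 = π(0.0327⁴ − 0.0247⁴)/32 = 7.571×10^-8 m⁴.
T_max = τ_allow·J/r = 1.09×10^8 × 7.571×10^-8 / 0.0163 = 504.7 N·m.
ω = 140 rad/s, so P_max = T_max·ω = 7.066×10^4 W.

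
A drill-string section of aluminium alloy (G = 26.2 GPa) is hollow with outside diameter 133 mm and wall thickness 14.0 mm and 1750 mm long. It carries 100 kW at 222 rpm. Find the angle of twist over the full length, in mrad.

15.3 mrad

ω = 2π·222/60 = 23.25 rad/s, so T = P/ω = 100×10³ / 23.25 = 4301 N·m.
J = π(d_o⁴ − d_i⁴)/32 = π(0.133⁴ − 0.105⁴)/32 = 1.879×10^-5 m⁴.
θ = T·L/(G·J) = 4301 × 1.75 / (26.2×10⁹ × 1.879×10^-5) = 0.01529 rad.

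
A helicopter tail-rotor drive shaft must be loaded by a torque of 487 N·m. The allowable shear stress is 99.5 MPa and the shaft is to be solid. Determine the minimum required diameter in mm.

For a solid shaft τ_max = 16T/(πd³), so d = (16T/(π τ_allow))^(1/3) = (16·487.0/(π·9.95×10^7))^(1/3) = 0.02921 m.

29.2 mm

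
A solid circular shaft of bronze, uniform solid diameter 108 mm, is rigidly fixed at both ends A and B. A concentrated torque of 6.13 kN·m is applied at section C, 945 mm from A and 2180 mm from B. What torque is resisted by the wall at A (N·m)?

4280 N·m

With uniform GJ and both ends fixed, compatibility θ_AC = θ_CB gives T_A·a = T_B·b, together with T_A + T_B = T₀.
T_A = T₀·b/(a+b) = 6130·2180/3125 = 4276 N·m; T_B = 1854 N·m.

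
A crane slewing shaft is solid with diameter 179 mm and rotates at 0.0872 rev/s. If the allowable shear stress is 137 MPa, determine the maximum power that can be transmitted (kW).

84.5 kW

J = πd⁴/32 = π(0.179)⁴/32 = 1.008×10^-4 m⁴.
T_max = τ_allow·J/r = 1.37×10^8 × 1.008×10^-4 / 0.0895 = 154300 N·m.
ω = 2π·0.0872 = 0.5479 rad/s, so P_max = T_max·ω = 8.453×10^4 W.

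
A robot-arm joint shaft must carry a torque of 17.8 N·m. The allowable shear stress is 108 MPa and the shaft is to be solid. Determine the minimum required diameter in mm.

For a solid shaft τ_max = 16T/(πd³), so d = (16T/(π τ_allow))^(1/3) = (16·17.80/(π·1.08×10^8))^(1/3) = 0.009433 m.

9.43 mm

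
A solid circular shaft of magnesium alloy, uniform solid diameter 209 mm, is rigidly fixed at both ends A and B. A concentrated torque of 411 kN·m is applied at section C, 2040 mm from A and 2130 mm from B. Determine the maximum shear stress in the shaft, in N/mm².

With uniform GJ and both ends fixed, compatibility θ_AC = θ_CB gives T_A·a = T_B·b, together with T_A + T_B = T₀.
T_A = T₀·b/(a+b) = 411000·2130/4170 = 209900 N·m; T_B = 201100 N·m.
τ in each portion: τ_AC = 1.17×10^8 Pa, τ_CB = 1.12×10^8 Pa; maximum is in AC.
τ_max = T_AC·r/J = 209900·0.104/1.87×10^-4 = 1.171×10^8 Pa.

117 N/mm²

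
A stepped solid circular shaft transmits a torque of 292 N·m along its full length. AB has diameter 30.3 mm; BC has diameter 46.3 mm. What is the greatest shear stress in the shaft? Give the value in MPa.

53.5 MPa

Under the same torque, τ_max = 16T/(πd³) is largest where d is smallest — segment AB (d = 30.3 mm).
τ_max = 16·292.0/(π·(0.0303)³) = 5.346×10^7 Pa.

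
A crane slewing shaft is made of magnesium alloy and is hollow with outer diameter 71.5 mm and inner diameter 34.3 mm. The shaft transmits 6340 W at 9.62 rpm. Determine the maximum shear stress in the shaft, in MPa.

92.6 MPa

ω = 2π·9.62/60 = 1.007 rad/s, so T = P/ω = 6340 / 1.007 = 6293 N·m.
J = π(d_o⁴ − d_i⁴)/32 = π(0.0715⁴ − 0.0343⁴)/32 = 2.430×10^-6 m⁴.
τ_max = T·r/J = 6293 × 0.0357 / 2.430×10^-6 = 9.259×10^7 Pa.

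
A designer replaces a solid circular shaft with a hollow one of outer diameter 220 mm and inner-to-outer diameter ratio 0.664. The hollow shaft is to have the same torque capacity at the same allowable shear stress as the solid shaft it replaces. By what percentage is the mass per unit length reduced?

Equal τ_max and T ⇒ the solid shaft needs d_s³ = d_o³(1−k⁴), so d_s = 220·(1−0.664⁴)^(1/3) = 204.7 mm.
Area ratio A_h/A_s = d_o²(1−k²)/d_s² = (1−k²)/(1−k⁴)^(2/3) = 0.6458.
Mass saving = 1 − 0.6458 = 35.4 %.

35.4 %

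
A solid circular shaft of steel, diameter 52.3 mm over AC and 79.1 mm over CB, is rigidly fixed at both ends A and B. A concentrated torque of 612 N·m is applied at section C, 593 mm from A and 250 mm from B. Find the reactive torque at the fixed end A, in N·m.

Compatibility: T_A·a/J_AC = T_B·b/J_CB with T_A + T_B = T₀.
J_AC = 7.35×10^-7 m⁴, J_CB = 3.84×10^-6 m⁴, so T_A = T₀·(J_AC/a)/((J_AC/a)+(J_CB/b)) = 45.63 N·m, T_B = 566.4 N·m.

45.6 N·m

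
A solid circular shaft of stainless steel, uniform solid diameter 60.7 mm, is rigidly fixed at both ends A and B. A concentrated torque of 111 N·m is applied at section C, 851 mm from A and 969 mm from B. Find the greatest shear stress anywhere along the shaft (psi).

195 psi

With uniform GJ and both ends fixed, compatibility θ_AC = θ_CB gives T_A·a = T_B·b, together with T_A + T_B = T₀.
T_A = T₀·b/(a+b) = 111.0·969/1820 = 59.10 N·m; T_B = 51.90 N·m.
τ in each portion: τ_AC = 1.35×10^6 Pa, τ_CB = 1.18×10^6 Pa; maximum is in AC.
τ_max = T_AC·r/J = 59.10·0.0304/1.33×10^-6 = 1.346×10^6 Pa.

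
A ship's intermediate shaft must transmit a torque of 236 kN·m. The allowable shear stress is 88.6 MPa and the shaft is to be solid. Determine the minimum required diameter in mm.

238 mm

For a solid shaft τ_max = 16T/(πd³), so d = (16T/(π τ_allow))^(1/3) = (16·236000/(π·8.86×10^7))^(1/3) = 0.2385 m.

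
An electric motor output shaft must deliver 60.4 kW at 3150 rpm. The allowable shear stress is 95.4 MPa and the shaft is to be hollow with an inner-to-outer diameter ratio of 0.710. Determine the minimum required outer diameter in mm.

23.6 mm

ω = 2π·3150/60 = 329.9 rad/s, so T = P/ω = 60.4×10³ / 329.9 = 183.1 N·m.
For a hollow shaft with d_i/d_o = 0.710: τ_max = 16T/(π d_o³ (1−k⁴)), so d_o = [16T/(π τ_allow (1−k⁴))]^(1/3) = [16·183.1/(π·9.54×10^7·0.7459)]^(1/3) = 0.02358 m.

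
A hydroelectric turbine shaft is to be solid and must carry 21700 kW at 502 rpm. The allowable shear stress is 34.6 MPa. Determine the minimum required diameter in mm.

ω = 2π·502/60 = 52.57 rad/s, so T = P/ω = 21700×10³ / 52.57 = 412800 N·m.
For a solid shaft τ_max = 16T/(πd³), so d = (16T/(π τ_allow))^(1/3) = (16·412800/(π·3.46×10^7))^(1/3) = 0.3931 m.

393 mm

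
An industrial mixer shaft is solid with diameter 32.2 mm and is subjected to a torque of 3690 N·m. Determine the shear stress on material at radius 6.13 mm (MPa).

214 MPa

J = πd⁴/32 = π(0.0322)⁴/32 = 1.055×10^-7 m⁴.
Shear stress varies linearly with radius: τ = T·r/J = 3690 × 0.00613 / 1.055×10^-7 = 2.143×10^8 Pa.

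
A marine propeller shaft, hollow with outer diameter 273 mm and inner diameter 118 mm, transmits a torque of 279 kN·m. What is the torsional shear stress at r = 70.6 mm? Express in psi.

5430 psi

J = π(d_o⁴ − d_i⁴)/32 = π(0.273⁴ − 0.118⁴)/32 = 5.263×10^-4 m⁴.
Shear stress varies linearly with radius: τ = T·r/J = 279000 × 0.0706 / 5.263×10^-4 = 3.743×10^7 Pa.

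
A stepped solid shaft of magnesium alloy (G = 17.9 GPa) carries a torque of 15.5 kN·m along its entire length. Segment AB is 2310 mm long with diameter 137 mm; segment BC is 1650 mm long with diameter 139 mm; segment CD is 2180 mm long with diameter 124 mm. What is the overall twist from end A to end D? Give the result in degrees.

10.2°

J_AB = π(0.137)⁴/32 = 3.46×10^-5 m⁴; J_BC = π(0.139)⁴/32 = 3.66×10^-5 m⁴; J_CD = π(0.124)⁴/32 = 2.32×10^-5 m⁴.
θ = (T/G)·Σ L_i/J_i = (15500/17.9×10⁹)·(2.31/3.46×10^-5 + 1.65/3.66×10^-5 + 2.18/2.32×10^-5) = 0.1782 rad.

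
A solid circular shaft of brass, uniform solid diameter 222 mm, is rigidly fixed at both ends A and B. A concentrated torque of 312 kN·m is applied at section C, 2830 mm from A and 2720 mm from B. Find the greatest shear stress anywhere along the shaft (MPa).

With uniform GJ and both ends fixed, compatibility θ_AC = θ_CB gives T_A·a = T_B·b, together with T_A + T_B = T₀.
T_A = T₀·b/(a+b) = 312000·2720/5550 = 152900 N·m; T_B = 159100 N·m.
τ in each portion: τ_AC = 7.12×10^7 Pa, τ_CB = 7.41×10^7 Pa; maximum is in CB.
τ_max = T_CB·r/J = 159100·0.111/2.38×10^-4 = 7.406×10^7 Pa.

74.1 MPa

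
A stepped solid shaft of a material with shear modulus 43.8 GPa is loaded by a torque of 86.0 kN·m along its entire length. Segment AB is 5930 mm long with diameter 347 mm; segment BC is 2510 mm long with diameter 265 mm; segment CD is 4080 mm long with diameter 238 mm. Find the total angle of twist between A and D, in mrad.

J_AB = π(0.347)⁴/32 = 1.42×10^-3 m⁴; J_BC = π(0.265)⁴/32 = 4.84×10^-4 m⁴; J_CD = π(0.238)⁴/32 = 3.15×10^-4 m⁴.
θ = (T/G)·Σ L_i/J_i = (86000/43.8×10⁹)·(5.93/1.42×10^-3 + 2.51/4.84×10^-4 + 4.08/3.15×10^-4) = 0.04379 rad.

43.8 mrad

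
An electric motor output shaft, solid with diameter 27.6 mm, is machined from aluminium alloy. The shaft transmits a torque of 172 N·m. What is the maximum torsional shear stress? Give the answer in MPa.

41.7 MPa

J = πd⁴/32 = π(0.0276)⁴/32 = 5.697×10^-8 m⁴.
τ_max = T·r/J = 172.0 × 0.0138 / 5.697×10^-8 = 4.166×10^7 Pa.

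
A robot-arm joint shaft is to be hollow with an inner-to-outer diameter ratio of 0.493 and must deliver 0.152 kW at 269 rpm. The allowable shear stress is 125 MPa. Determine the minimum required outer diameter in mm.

6.16 mm

ω = 2π·269/60 = 28.17 rad/s, so T = P/ω = 0.152×10³ / 28.17 = 5.396 N·m.
For a hollow shaft with d_i/d_o = 0.493: τ_max = 16T/(π d_o³ (1−k⁴)), so d_o = [16T/(π τ_allow (1−k⁴))]^(1/3) = [16·5.396/(π·1.25×10^8·0.9409)]^(1/3) = 0.006159 m.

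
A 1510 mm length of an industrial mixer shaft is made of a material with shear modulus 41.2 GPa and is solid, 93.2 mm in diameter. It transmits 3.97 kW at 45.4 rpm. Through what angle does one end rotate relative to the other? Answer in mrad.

ω = 2π·45.4/60 = 4.754 rad/s, so T = P/ω = 3.97×10³ / 4.754 = 835.0 N·m.
J = πd⁴/32 = π(0.0932)⁴/32 = 7.407×10^-6 m⁴.
θ = T·L/(G·J) = 835.0 × 1.51 / (41.2×10⁹ × 7.407×10^-6) = 4.132×10^-3 rad.

4.13 mrad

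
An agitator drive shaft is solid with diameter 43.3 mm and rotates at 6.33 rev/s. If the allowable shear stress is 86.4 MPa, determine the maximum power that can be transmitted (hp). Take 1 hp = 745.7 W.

73.5 hp

J = πd⁴/32 = π(0.0433)⁴/32 = 3.451×10^-7 m⁴.
T_max = τ_allow·J/r = 8.64×10^7 × 3.451×10^-7 / 0.0216 = 1377 N·m.
ω = 2π·6.33 = 39.77 rad/s, so P_max = T_max·ω = 5.478×10^4 W.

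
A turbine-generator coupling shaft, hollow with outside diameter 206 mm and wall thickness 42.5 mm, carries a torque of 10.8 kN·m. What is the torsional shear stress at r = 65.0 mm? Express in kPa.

J = π(d_o⁴ − d_i⁴)/32 = π(0.206⁴ − 0.121⁴)/32 = 1.557×10^-4 m⁴.
Shear stress varies linearly with radius: τ = T·r/J = 10800 × 0.0650 / 1.557×10^-4 = 4.507×10^6 Pa.

4510 kPa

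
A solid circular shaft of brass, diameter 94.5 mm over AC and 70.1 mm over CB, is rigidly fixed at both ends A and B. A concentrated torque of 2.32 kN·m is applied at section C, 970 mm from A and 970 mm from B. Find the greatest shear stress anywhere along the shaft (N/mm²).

Compatibility: T_A·a/J_AC = T_B·b/J_CB with T_A + T_B = T₀.
J_AC = 7.83×10^-6 m⁴, J_CB = 2.37×10^-6 m⁴, so T_A = T₀·(J_AC/a)/((J_AC/a)+(J_CB/b)) = 1781 N·m, T_B = 539.2 N·m.
τ in each portion: τ_AC = 1.07×10^7 Pa, τ_CB = 7.97×10^6 Pa; maximum is in AC.
τ_max = T_AC·r/J = 1781·0.0473/7.83×10^-6 = 1.075×10^7 Pa.

10.7 N/mm²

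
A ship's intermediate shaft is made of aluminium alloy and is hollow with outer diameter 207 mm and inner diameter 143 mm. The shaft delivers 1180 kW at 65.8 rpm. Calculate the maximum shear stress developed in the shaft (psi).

18500 psi

ω = 2π·65.8/60 = 6.891 rad/s, so T = P/ω = 1180×10³ / 6.891 = 171200 N·m.
J = π(d_o⁴ − d_i⁴)/32 = π(0.207⁴ − 0.143⁴)/32 = 1.392×10^-4 m⁴.
τ_max = T·r/J = 171200 × 0.103 / 1.392×10^-4 = 1.273×10^8 Pa.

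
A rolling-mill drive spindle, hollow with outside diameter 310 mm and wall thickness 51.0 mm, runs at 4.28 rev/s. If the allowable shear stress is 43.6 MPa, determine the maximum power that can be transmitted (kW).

J = π(d_o⁴ − d_i⁴)/32 = π(0.310⁴ − 0.208⁴)/32 = 7.229×10^-4 m⁴.
T_max = τ_allow·J/r = 4.36×10^7 × 7.229×10^-4 / 0.155 = 203300 N·m.
ω = 2π·4.28 = 26.89 rad/s, so P_max = T_max·ω = 5.468×10^6 W.

5470 kW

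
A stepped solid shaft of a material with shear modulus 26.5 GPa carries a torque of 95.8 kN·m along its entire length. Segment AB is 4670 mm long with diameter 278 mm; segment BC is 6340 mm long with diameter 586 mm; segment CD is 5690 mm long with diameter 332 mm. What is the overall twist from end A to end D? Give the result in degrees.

2.75°

J_AB = π(0.278)⁴/32 = 5.86×10^-4 m⁴; J_BC = π(0.586)⁴/32 = 0.0116 m⁴; J_CD = π(0.332)⁴/32 = 1.19×10^-3 m⁴.
θ = (T/G)·Σ L_i/J_i = (95800/26.5×10⁹)·(4.67/5.86×10^-4 + 6.34/0.0116 + 5.69/1.19×10^-3) = 0.04802 rad.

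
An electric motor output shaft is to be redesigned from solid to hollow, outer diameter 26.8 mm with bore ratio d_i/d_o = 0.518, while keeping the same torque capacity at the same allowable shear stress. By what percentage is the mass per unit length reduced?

Equal τ_max and T ⇒ the solid shaft needs d_s³ = d_o³(1−k⁴), so d_s = 26.8·(1−0.518⁴)^(1/3) = 26.14 mm.
Area ratio A_h/A_s = d_o²(1−k²)/d_s² = (1−k²)/(1−k⁴)^(2/3) = 0.7690.
Mass saving = 1 − 0.7690 = 23.1 %.

23.1 %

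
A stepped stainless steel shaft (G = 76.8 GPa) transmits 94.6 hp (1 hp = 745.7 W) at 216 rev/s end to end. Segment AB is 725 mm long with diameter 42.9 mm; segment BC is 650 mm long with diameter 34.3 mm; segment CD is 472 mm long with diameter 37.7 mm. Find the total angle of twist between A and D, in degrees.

ω = 2π·216 = 1357 rad/s, so T = P/ω = 94.6×745.7 / 1357 = 51.98 N·m.
J_AB = π(0.0429)⁴/32 = 3.33×10^-7 m⁴; J_BC = π(0.0343)⁴/32 = 1.36×10^-7 m⁴; J_CD = π(0.0377)⁴/32 = 1.98×10^-7 m⁴.
θ = (T/G)·Σ L_i/J_i = (51.98/76.8×10⁹)·(0.725/3.33×10^-7 + 0.650/1.36×10^-7 + 0.472/1.98×10^-7) = 6.324×10^-3 rad.

0.362°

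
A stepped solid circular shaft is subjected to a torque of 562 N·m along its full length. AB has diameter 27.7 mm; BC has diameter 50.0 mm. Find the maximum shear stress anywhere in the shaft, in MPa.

135 MPa

Under the same torque, τ_max = 16T/(πd³) is largest where d is smallest — segment AB (d = 27.7 mm).
τ_max = 16·562.0/(π·(0.0277)³) = 1.347×10^8 Pa.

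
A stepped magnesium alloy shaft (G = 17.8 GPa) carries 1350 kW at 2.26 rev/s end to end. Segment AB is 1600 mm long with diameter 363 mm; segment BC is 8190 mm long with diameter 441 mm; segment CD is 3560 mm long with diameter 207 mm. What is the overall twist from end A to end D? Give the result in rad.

0.122 rad

ω = 2π·2.26 = 14.20 rad/s, so T = P/ω = 1350×10³ / 14.20 = 95070 N·m.
J_AB = π(0.363)⁴/32 = 1.70×10^-3 m⁴; J_BC = π(0.441)⁴/32 = 3.71×10^-3 m⁴; J_CD = π(0.207)⁴/32 = 1.80×10^-4 m⁴.
θ = (T/G)·Σ L_i/J_i = (95070/17.8×10⁹)·(1.60/1.70×10^-3 + 8.19/3.71×10^-3 + 3.56/1.80×10^-4) = 0.1223 rad.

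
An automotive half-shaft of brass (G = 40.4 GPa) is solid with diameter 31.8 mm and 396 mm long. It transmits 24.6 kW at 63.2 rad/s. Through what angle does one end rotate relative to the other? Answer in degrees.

2.18°

ω = 63.2 rad/s, so T = P/ω = 24.6×10³ / 63.20 = 389.2 N·m.
J = πd⁴/32 = π(0.0318)⁴/32 = 1.004×10^-7 m⁴.
θ = T·L/(G·J) = 389.2 × 0.396 / (40.4×10⁹ × 1.004×10^-7) = 0.03800 rad.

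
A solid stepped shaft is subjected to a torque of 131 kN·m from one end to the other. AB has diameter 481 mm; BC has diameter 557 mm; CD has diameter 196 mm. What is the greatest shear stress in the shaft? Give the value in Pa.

Under the same torque, τ_max = 16T/(πd³) is largest where d is smallest — segment CD (d = 196 mm).
τ_max = 16·131000/(π·(0.196)³) = 8.861×10^7 Pa.

8.86e7 Pa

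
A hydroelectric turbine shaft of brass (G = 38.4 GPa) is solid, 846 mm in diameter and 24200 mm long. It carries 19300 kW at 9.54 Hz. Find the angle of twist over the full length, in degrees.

ω = 2π·9.54 = 59.94 rad/s, so T = P/ω = 19300×10³ / 59.94 = 322000 N·m.
J = πd⁴/32 = π(0.846)⁴/32 = 0.05029 m⁴.
θ = T·L/(G·J) = 322000 × 24.2 / (38.4×10⁹ × 0.05029) = 4.035×10^-3 rad.

0.231°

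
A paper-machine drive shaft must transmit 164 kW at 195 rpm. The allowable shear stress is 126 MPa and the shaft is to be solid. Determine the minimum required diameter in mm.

ω = 2π·195/60 = 20.42 rad/s, so T = P/ω = 164×10³ / 20.42 = 8031 N·m.
For a solid shaft τ_max = 16T/(πd³), so d = (16T/(π τ_allow))^(1/3) = (16·8031/(π·1.26×10^8))^(1/3) = 0.06873 m.

68.7 mm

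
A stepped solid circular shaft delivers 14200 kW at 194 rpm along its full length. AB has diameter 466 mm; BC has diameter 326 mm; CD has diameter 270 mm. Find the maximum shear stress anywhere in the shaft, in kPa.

ω = 2π·194/60 = 20.32 rad/s, so T = P/ω = 14200×10³ / 20.32 = 699000 N·m.
Under the same torque, τ_max = 16T/(πd³) is largest where d is smallest — segment CD (d = 270 mm).
τ_max = 16·699000/(π·(0.270)³) = 1.809×10^8 Pa.

181000 kPa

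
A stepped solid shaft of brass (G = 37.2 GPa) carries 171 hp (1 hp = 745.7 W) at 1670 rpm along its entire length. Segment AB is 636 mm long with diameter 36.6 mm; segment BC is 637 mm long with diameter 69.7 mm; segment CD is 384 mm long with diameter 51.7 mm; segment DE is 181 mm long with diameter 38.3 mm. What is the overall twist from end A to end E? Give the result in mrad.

ω = 2π·1670/60 = 174.9 rad/s, so T = P/ω = 171×745.7 / 174.9 = 729.1 N·m.
J_AB = π(0.0366)⁴/32 = 1.76×10^-7 m⁴; J_BC = π(0.0697)⁴/32 = 2.32×10^-6 m⁴; J_CD = π(0.0517)⁴/32 = 7.01×10^-7 m⁴; J_DE = π(0.0383)⁴/32 = 2.11×10^-7 m⁴.
θ = (T/G)·Σ L_i/J_i = (729.1/37.2×10⁹)·(0.636/1.76×10^-7 + 0.637/2.32×10^-6 + 0.384/7.01×10^-7 + 0.181/2.11×10^-7) = 0.1037 rad.

104 mrad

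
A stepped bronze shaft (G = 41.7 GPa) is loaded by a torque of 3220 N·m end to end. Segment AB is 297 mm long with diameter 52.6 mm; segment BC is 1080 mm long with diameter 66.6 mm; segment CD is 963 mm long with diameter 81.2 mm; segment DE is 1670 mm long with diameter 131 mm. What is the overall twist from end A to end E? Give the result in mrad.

95.6 mrad

J_AB = π(0.0526)⁴/32 = 7.52×10^-7 m⁴; J_BC = π(0.0666)⁴/32 = 1.93×10^-6 m⁴; J_CD = π(0.0812)⁴/32 = 4.27×10^-6 m⁴; J_DE = π(0.131)⁴/32 = 2.89×10^-5 m⁴.
θ = (T/G)·Σ L_i/J_i = (3220/41.7×10⁹)·(0.297/7.52×10^-7 + 1.08/1.93×10^-6 + 0.963/4.27×10^-6 + 1.67/2.89×10^-5) = 0.09558 rad.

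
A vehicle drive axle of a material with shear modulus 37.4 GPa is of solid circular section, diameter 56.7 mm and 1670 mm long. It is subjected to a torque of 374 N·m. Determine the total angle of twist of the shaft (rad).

J = πd⁴/32 = π(0.0567)⁴/32 = 1.015×10^-6 m⁴.
θ = T·L/(G·J) = 374.0 × 1.67 / (37.4×10⁹ × 1.015×10^-6) = 0.01646 rad.

0.0165 rad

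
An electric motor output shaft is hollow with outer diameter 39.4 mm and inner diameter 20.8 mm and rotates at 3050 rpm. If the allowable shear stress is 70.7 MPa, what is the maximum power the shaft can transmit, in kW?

250 kW

J = π(d_o⁴ − d_i⁴)/32 = π(0.0394⁴ − 0.0208⁴)/32 = 2.182×10^-7 m⁴.
T_max = τ_allow·J/r = 7.07×10^7 × 2.182×10^-7 / 0.0197 = 783.1 N·m.
ω = 2π·3050/60 = 319.4 rad/s, so P_max = T_max·ω = 2.501×10^5 W.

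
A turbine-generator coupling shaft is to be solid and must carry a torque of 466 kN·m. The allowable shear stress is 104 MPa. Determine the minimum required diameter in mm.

For a solid shaft τ_max = 16T/(πd³), so d = (16T/(π τ_allow))^(1/3) = (16·466000/(π·1.04×10^8))^(1/3) = 0.2836 m.

284 mm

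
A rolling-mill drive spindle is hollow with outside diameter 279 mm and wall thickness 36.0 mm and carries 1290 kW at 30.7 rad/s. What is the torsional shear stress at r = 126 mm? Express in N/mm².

12.8 N/mm²

ω = 30.7 rad/s, so T = P/ω = 1290×10³ / 30.70 = 42020 N·m.
J = π(d_o⁴ − d_i⁴)/32 = π(0.279⁴ − 0.207⁴)/32 = 4.146×10^-4 m⁴.
Shear stress varies linearly with radius: τ = T·r/J = 42020 × 0.126 / 4.146×10^-4 = 1.277×10^7 Pa.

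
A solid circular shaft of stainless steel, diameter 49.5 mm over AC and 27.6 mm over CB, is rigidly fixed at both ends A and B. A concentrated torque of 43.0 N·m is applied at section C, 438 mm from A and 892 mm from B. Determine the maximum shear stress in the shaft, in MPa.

1.72 MPa

Compatibility: T_A·a/J_AC = T_B·b/J_CB with T_A + T_B = T₀.
J_AC = 5.89×10^-7 m⁴, J_CB = 5.70×10^-8 m⁴, so T_A = T₀·(J_AC/a)/((J_AC/a)+(J_CB/b)) = 41.05 N·m, T_B = 1.948 N·m.
τ in each portion: τ_AC = 1.72×10^6 Pa, τ_CB = 4.72×10^5 Pa; maximum is in AC.
τ_max = T_AC·r/J = 41.05·0.0248/5.89×10^-7 = 1.724×10^6 Pa.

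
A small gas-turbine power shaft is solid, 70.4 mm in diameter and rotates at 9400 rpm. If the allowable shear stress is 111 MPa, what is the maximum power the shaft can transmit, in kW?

7490 kW

J = πd⁴/32 = π(0.0704)⁴/32 = 2.412×10^-6 m⁴.
T_max = τ_allow·J/r = 1.11×10^8 × 2.412×10^-6 / 0.0352 = 7605 N·m.
ω = 2π·9400/60 = 984.4 rad/s, so P_max = T_max·ω = 7.486×10^6 W.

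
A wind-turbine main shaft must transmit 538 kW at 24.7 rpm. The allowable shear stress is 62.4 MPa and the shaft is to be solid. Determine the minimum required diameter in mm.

257 mm

ω = 2π·24.7/60 = 2.587 rad/s, so T = P/ω = 538×10³ / 2.587 = 208000 N·m.
For a solid shaft τ_max = 16T/(πd³), so d = (16T/(π τ_allow))^(1/3) = (16·208000/(π·6.24×10^7))^(1/3) = 0.2570 m.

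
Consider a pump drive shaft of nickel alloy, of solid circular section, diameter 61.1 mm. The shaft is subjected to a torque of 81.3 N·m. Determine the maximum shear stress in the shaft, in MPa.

J = πd⁴/32 = π(0.0611)⁴/32 = 1.368×10^-6 m⁴.
τ_max = T·r/J = 81.30 × 0.0306 / 1.368×10^-6 = 1.815×10^6 Pa.

1.82 MPa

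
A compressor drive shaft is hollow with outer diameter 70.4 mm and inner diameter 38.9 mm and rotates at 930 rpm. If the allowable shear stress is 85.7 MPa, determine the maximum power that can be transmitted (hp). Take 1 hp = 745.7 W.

J = π(d_o⁴ − d_i⁴)/32 = π(0.0704⁴ − 0.0389⁴)/32 = 2.187×10^-6 m⁴.
T_max = τ_allow·J/r = 8.57×10^7 × 2.187×10^-6 / 0.0352 = 5324 N·m.
ω = 2π·930/60 = 97.39 rad/s, so P_max = T_max·ω = 5.185×10^5 W.

695 hp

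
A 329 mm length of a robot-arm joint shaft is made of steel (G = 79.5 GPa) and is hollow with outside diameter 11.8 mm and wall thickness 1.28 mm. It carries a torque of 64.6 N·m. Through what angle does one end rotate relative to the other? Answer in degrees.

J = π(d_o⁴ − d_i⁴)/32 = π(0.0118⁴ − 0.00924⁴)/32 = 1.188×10^-9 m⁴.
θ = T·L/(G·J) = 64.60 × 0.329 / (79.5×10⁹ × 1.188×10^-9) = 0.2251 rad.

12.9°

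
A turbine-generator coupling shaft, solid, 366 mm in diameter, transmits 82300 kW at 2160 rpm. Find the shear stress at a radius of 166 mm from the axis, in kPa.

34300 kPa

ω = 2π·2160/60 = 226.2 rad/s, so T = P/ω = 82300×10³ / 226.2 = 363800 N·m.
J = πd⁴/32 = π(0.366)⁴/32 = 1.762×10^-3 m⁴.
Shear stress varies linearly with radius: τ = T·r/J = 363800 × 0.166 / 1.762×10^-3 = 3.428×10^7 Pa.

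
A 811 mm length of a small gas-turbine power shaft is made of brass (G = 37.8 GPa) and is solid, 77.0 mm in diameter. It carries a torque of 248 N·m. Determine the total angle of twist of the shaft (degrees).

J = πd⁴/32 = π(0.0770)⁴/32 = 3.451×10^-6 m⁴.
θ = T·L/(G·J) = 248.0 × 0.811 / (37.8×10⁹ × 3.451×10^-6) = 1.542×10^-3 rad.

0.0883°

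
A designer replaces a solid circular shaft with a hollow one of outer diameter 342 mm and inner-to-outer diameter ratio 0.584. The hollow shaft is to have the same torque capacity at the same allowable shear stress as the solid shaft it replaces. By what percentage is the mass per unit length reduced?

Equal τ_max and T ⇒ the solid shaft needs d_s³ = d_o³(1−k⁴), so d_s = 342·(1−0.584⁴)^(1/3) = 328.2 mm.
Area ratio A_h/A_s = d_o²(1−k²)/d_s² = (1−k²)/(1−k⁴)^(2/3) = 0.7156.
Mass saving = 1 − 0.7156 = 28.4 %.

28.4 %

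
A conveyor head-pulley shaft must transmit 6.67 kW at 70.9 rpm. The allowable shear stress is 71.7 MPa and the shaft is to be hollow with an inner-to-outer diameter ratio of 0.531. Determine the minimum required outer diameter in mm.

ω = 2π·70.9/60 = 7.425 rad/s, so T = P/ω = 6.67×10³ / 7.425 = 898.4 N·m.
For a hollow shaft with d_i/d_o = 0.531: τ_max = 16T/(π d_o³ (1−k⁴)), so d_o = [16T/(π τ_allow (1−k⁴))]^(1/3) = [16·898.4/(π·7.17×10^7·0.9205)]^(1/3) = 0.04108 m.

41.1 mm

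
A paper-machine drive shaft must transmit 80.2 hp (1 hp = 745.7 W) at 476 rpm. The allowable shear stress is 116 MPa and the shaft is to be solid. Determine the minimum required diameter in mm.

37.5 mm

ω = 2π·476/60 = 49.85 rad/s, so T = P/ω = 80.2×745.7 / 49.85 = 1200 N·m.
For a solid shaft τ_max = 16T/(πd³), so d = (16T/(π τ_allow))^(1/3) = (16·1200/(π·1.16×10^8))^(1/3) = 0.03749 m.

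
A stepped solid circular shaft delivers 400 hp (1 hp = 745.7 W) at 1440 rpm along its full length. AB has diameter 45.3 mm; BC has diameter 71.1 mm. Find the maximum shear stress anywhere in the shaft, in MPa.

ω = 2π·1440/60 = 150.8 rad/s, so T = P/ω = 400×745.7 / 150.8 = 1978 N·m.
Under the same torque, τ_max = 16T/(πd³) is largest where d is smallest — segment AB (d = 45.3 mm).
τ_max = 16·1978/(π·(0.0453)³) = 1.084×10^8 Pa.

108 MPa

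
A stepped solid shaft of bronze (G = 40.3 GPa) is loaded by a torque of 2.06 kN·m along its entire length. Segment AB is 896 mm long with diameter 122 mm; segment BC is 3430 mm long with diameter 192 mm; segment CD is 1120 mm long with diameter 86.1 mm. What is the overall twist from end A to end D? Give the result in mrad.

J_AB = π(0.122)⁴/32 = 2.17×10^-5 m⁴; J_BC = π(0.192)⁴/32 = 1.33×10^-4 m⁴; J_CD = π(0.0861)⁴/32 = 5.40×10^-6 m⁴.
θ = (T/G)·Σ L_i/J_i = (2060/40.3×10⁹)·(0.896/2.17×10^-5 + 3.43/1.33×10^-4 + 1.12/5.40×10^-6) = 0.01403 rad.

14.0 mrad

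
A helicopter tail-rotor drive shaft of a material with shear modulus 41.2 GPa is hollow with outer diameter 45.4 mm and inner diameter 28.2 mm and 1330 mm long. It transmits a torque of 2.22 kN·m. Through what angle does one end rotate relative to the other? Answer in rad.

J = π(d_o⁴ − d_i⁴)/32 = π(0.0454⁴ − 0.0282⁴)/32 = 3.550×10^-7 m⁴.
θ = T·L/(G·J) = 2220 × 1.33 / (41.2×10⁹ × 3.550×10^-7) = 0.2019 rad.

0.202 rad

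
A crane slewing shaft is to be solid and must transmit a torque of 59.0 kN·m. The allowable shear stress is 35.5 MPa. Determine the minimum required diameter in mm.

For a solid shaft τ_max = 16T/(πd³), so d = (16T/(π τ_allow))^(1/3) = (16·59000/(π·3.55×10^7))^(1/3) = 0.2038 m.

204 mm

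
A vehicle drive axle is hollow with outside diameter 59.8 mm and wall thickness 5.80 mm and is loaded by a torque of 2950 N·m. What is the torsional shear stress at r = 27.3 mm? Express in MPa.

J = π(d_o⁴ − d_i⁴)/32 = π(0.0598⁴ − 0.0482⁴)/32 = 7.256×10^-7 m⁴.
Shear stress varies linearly with radius: τ = T·r/J = 2950 × 0.0273 / 7.256×10^-7 = 1.110×10^8 Pa.

111 MPa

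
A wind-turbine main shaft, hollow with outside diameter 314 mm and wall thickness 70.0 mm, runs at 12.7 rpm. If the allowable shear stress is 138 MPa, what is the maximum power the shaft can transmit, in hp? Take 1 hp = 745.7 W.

J = π(d_o⁴ − d_i⁴)/32 = π(0.314⁴ − 0.174⁴)/32 = 8.644×10^-4 m⁴.
T_max = τ_allow·J/r = 1.38×10^8 × 8.644×10^-4 / 0.157 = 759800 N·m.
ω = 2π·12.7/60 = 1.330 rad/s, so P_max = T_max·ω = 1.010×10^6 W.

1360 hp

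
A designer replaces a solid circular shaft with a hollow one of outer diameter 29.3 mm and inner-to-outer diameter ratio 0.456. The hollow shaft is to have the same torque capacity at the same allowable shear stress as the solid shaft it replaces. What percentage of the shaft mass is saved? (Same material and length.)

18.4 %

Equal τ_max and T ⇒ the solid shaft needs d_s³ = d_o³(1−k⁴), so d_s = 29.3·(1−0.456⁴)^(1/3) = 28.87 mm.
Area ratio A_h/A_s = d_o²(1−k²)/d_s² = (1−k²)/(1−k⁴)^(2/3) = 0.8158.
Mass saving = 1 − 0.8158 = 18.4 %.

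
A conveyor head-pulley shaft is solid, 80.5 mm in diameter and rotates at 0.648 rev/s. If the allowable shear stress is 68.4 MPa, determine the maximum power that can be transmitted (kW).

J = πd⁴/32 = π(0.0805)⁴/32 = 4.123×10^-6 m⁴.
T_max = τ_allow·J/r = 6.84×10^7 × 4.123×10^-6 / 0.0403 = 7006 N·m.
ω = 2π·0.648 = 4.072 rad/s, so P_max = T_max·ω = 2.853×10^4 W.

28.5 kW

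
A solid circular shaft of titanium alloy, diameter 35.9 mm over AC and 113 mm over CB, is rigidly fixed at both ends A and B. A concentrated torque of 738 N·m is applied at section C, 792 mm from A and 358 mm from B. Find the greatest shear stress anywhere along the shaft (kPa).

2590 kPa

Compatibility: T_A·a/J_AC = T_B·b/J_CB with T_A + T_B = T₀.
J_AC = 1.63×10^-7 m⁴, J_CB = 1.60×10^-5 m⁴, so T_A = T₀·(J_AC/a)/((J_AC/a)+(J_CB/b)) = 3.383 N·m, T_B = 734.6 N·m.
τ in each portion: τ_AC = 3.72×10^5 Pa, τ_CB = 2.59×10^6 Pa; maximum is in CB.
τ_max = T_CB·r/J = 734.6·0.0565/1.60×10^-5 = 2.593×10^6 Pa.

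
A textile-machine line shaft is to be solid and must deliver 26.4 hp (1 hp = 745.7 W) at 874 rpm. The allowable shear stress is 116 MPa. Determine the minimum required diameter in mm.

ω = 2π·874/60 = 91.53 rad/s, so T = P/ω = 26.4×745.7 / 91.53 = 215.1 N·m.
For a solid shaft τ_max = 16T/(πd³), so d = (16T/(π τ_allow))^(1/3) = (16·215.1/(π·1.16×10^8))^(1/3) = 0.02114 m.

21.1 mm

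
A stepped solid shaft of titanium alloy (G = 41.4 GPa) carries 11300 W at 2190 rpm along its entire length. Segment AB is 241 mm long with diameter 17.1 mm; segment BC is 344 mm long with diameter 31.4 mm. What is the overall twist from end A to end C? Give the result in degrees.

2.20°

ω = 2π·2190/60 = 229.3 rad/s, so T = P/ω = 11300 / 229.3 = 49.27 N·m.
J_AB = π(0.0171)⁴/32 = 8.39×10^-9 m⁴; J_BC = π(0.0314)⁴/32 = 9.54×10^-8 m⁴.
θ = (T/G)·Σ L_i/J_i = (49.27/41.4×10⁹)·(0.241/8.39×10^-9 + 0.344/9.54×10^-8) = 0.03846 rad.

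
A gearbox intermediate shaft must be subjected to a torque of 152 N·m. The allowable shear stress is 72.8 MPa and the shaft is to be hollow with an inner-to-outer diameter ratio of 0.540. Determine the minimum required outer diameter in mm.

22.7 mm

For a hollow shaft with d_i/d_o = 0.540: τ_max = 16T/(π d_o³ (1−k⁴)), so d_o = [16T/(π τ_allow (1−k⁴))]^(1/3) = [16·152.0/(π·7.28×10^7·0.9150)]^(1/3) = 0.02265 m.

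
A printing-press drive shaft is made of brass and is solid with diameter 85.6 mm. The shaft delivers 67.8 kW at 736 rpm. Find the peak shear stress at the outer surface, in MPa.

7.14 MPa

ω = 2π·736/60 = 77.07 rad/s, so T = P/ω = 67.8×10³ / 77.07 = 879.7 N·m.
J = πd⁴/32 = π(0.0856)⁴/32 = 5.271×10^-6 m⁴.
τ_max = T·r/J = 879.7 × 0.0428 / 5.271×10^-6 = 7.143×10^6 Pa.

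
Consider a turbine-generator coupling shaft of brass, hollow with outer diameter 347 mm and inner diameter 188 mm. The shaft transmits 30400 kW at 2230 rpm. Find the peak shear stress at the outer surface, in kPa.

17400 kPa

ω = 2π·2230/60 = 233.5 rad/s, so T = P/ω = 30400×10³ / 233.5 = 130200 N·m.
J = π(d_o⁴ − d_i⁴)/32 = π(0.347⁴ − 0.188⁴)/32 = 1.301×10^-3 m⁴.
τ_max = T·r/J = 130200 × 0.173 / 1.301×10^-3 = 1.736×10^7 Pa.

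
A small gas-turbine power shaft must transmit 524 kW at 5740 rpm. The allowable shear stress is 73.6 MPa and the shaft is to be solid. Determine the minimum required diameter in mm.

ω = 2π·5740/60 = 601.1 rad/s, so T = P/ω = 524×10³ / 601.1 = 871.7 N·m.
For a solid shaft τ_max = 16T/(πd³), so d = (16T/(π τ_allow))^(1/3) = (16·871.7/(π·7.36×10^7))^(1/3) = 0.03922 m.

39.2 mm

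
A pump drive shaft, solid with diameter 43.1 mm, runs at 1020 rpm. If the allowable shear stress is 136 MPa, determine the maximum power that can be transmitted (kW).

J = πd⁴/32 = π(0.0431)⁴/32 = 3.388×10^-7 m⁴.
T_max = τ_allow·J/r = 1.36×10^8 × 3.388×10^-7 / 0.0215 = 2138 N·m.
ω = 2π·1020/60 = 106.8 rad/s, so P_max = T_max·ω = 2.284×10^5 W.

228 kW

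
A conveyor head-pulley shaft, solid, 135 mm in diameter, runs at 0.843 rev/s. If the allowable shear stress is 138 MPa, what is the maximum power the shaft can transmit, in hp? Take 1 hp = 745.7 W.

J = πd⁴/32 = π(0.135)⁴/32 = 3.261×10^-5 m⁴.
T_max = τ_allow·J/r = 1.38×10^8 × 3.261×10^-5 / 0.0675 = 66670 N·m.
ω = 2π·0.843 = 5.297 rad/s, so P_max = T_max·ω = 3.531×10^5 W.

474 hp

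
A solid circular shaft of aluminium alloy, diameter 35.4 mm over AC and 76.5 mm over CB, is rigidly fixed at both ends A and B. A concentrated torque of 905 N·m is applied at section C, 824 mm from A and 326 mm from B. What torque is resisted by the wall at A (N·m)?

Compatibility: T_A·a/J_AC = T_B·b/J_CB with T_A + T_B = T₀.
J_AC = 1.54×10^-7 m⁴, J_CB = 3.36×10^-6 m⁴, so T_A = T₀·(J_AC/a)/((J_AC/a)+(J_CB/b)) = 16.12 N·m, T_B = 888.9 N·m.

16.1 N·m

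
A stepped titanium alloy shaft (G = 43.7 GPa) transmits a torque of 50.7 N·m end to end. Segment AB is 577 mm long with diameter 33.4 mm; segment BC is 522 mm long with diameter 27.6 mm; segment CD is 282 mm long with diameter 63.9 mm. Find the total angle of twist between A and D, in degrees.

0.934°

J_AB = π(0.0334)⁴/32 = 1.22×10^-7 m⁴; J_BC = π(0.0276)⁴/32 = 5.70×10^-8 m⁴; J_CD = π(0.0639)⁴/32 = 1.64×10^-6 m⁴.
θ = (T/G)·Σ L_i/J_i = (50.70/43.7×10⁹)·(0.577/1.22×10^-7 + 0.522/5.70×10^-8 + 0.282/1.64×10^-6) = 0.01631 rad.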